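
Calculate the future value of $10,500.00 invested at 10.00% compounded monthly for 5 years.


Compound interest formula: A = P(1 + r/n)^(nt)
A = $10,500.00 × (1 + 0.1/12)^(12 × 5)
Growth factor: (1 + 0.1/12)^60 = 1.645309
A = $10,500.00 × 1.645309
A = $17,275.74

A = P(1 + r/n)^(nt) = $17,275.74


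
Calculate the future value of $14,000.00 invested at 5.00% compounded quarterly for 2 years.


Compound interest formula: A = P(1 + r/n)^(nt)
A = $14,000.00 × (1 + 0.05/4)^(4 × 2)
Growth factor: (1 + 0.05/4)^8 = 1.1044861
A = $14,000.00 × 1.1044861
A = $15,462.81

A = P(1 + r/n)^(nt) = $15,462.81


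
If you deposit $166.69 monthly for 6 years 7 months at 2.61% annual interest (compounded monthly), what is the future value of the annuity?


Future value of an ordinary annuity: FV = PMT × ((1 + r)^n − 1) / r
Monthly rate r = 0.0261/12 = 0.002175, n = 79
FV = $166.69 × ((1 + 0.0261/12)^79 − 1) / (0.0261/12)
FV = $166.69 × 86.091246
FV = $14,350.55

FV = PMT × ((1+r)^n - 1)/r = $14,350.55


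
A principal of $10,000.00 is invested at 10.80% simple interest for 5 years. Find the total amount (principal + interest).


Total amount formula: A = P(1 + rt) = P + P·r·t
Interest: I = P × r × t = $10,000.00 × 0.108 × 5 = $5,400.00
A = P + I = $10,000.00 + $5,400.00 = $15,400.00

A = P + I = P(1 + rt) = $15,400.00


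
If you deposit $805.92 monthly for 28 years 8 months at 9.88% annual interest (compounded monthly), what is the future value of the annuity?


Future value of an ordinary annuity: FV = PMT × ((1 + r)^n − 1) / r
Monthly rate r = 0.0988/12 ≈ 0.00823333, n = 344
FV = $805.92 × ((1 + 0.0988/12)^344 − 1) / (0.0988/12)
FV = $805.92 × 1917.583958
FV = $1,545,419.26

FV = PMT × ((1+r)^n - 1)/r = $1,545,419.26


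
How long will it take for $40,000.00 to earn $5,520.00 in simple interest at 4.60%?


Rearrange the simple interest formula for t:
I = P × r × t  ⇒  t = I / (P × r)
t = $5,520.00 / ($40,000.00 × 0.046)
t = 3

t = I/(P×r) = 3 years


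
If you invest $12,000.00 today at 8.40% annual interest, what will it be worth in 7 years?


Future value formula: FV = PV × (1 + r)^t
FV = $12,000.00 × (1 + 0.084)^7
FV = $12,000.00 × 1.7587535
FV = $21,105.04

FV = PV × (1 + r)^t = $21,105.04


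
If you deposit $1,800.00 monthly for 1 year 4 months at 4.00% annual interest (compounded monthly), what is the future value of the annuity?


Future value of an ordinary annuity: FV = PMT × ((1 + r)^n − 1) / r
Monthly rate r = 0.04/12 ≈ 0.00333333, n = 16
FV = $1,800.00 × ((1 + 0.04/12)^16 − 1) / (0.04/12)
FV = $1,800.00 × 16.406290
FV = $29,531.32

FV = PMT × ((1+r)^n - 1)/r = $29,531.32


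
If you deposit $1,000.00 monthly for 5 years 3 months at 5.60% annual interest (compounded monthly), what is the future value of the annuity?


Future value of an ordinary annuity: FV = PMT × ((1 + r)^n − 1) / r
Monthly rate r = 0.056/12 ≈ 0.00466667, n = 63
FV = $1,000.00 × ((1 + 0.056/12)^63 − 1) / (0.056/12)
FV = $1,000.00 × 73.042844
FV = $73,042.84

FV = PMT × ((1+r)^n - 1)/r = $73,042.84


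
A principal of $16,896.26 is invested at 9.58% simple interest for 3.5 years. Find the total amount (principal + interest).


Total amount formula: A = P(1 + rt) = P + P·r·t
Interest: I = P × r × t = $16,896.26 × 0.0958 × 3.5 = $5,665.32
A = P + I = $16,896.26 + $5,665.32 = $22,561.58

A = P + I = P(1 + rt) = $22,561.58


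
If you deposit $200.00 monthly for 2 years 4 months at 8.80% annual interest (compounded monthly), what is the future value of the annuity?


Future value of an ordinary annuity: FV = PMT × ((1 + r)^n − 1) / r
Monthly rate r = 0.088/12 ≈ 0.00733333, n = 28
FV = $200.00 × ((1 + 0.088/12)^28 − 1) / (0.088/12)
FV = $200.00 × 30.956543
FV = $6,191.31

FV = PMT × ((1+r)^n - 1)/r = $6,191.31


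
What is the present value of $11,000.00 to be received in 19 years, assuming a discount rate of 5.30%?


Present value formula: PV = FV / (1 + r)^t
PV = $11,000.00 / (1 + 0.053)^19
PV = $11,000.00 / 2.667713
PV = $4,123.38

PV = FV / (1 + r)^t = $4,123.38


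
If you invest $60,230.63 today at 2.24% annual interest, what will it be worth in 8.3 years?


Future value formula: FV = PV × (1 + r)^t
FV = $60,230.63 × (1 + 0.0224)^8.3
FV = $60,230.63 × 1.2018575
FV = $72,388.63

FV = PV × (1 + r)^t = $72,388.63


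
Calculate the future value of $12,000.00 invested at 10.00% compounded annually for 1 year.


Compound interest formula: A = P(1 + r/n)^(nt)
A = $12,000.00 × (1 + 0.1/1)^(1 × 1)
Growth factor: (1 + 0.1/1)^1 = 1.100000
A = $12,000.00 × 1.100000
A = $13,200.00

A = P(1 + r/n)^(nt) = $13,200.00


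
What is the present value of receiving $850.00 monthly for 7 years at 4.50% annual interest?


Present value of an ordinary annuity: PV = PMT × (1 − (1 + r)^(−n)) / r
Monthly rate r = 0.045/12 = 0.00375, n = 84
PV = $850.00 × (1 − (1 + 0.045/12)^(−84)) / (0.045/12)
PV = $850.00 × 71.941611
PV = $61,150.37

PV = PMT × (1-(1+r)^(-n))/r = $61,150.37


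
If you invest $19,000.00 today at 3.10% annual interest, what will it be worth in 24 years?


Future value formula: FV = PV × (1 + r)^t
FV = $19,000.00 × (1 + 0.031)^24
FV = $19,000.00 × 2.0806928
FV = $39,533.16

FV = PV × (1 + r)^t = $39,533.16


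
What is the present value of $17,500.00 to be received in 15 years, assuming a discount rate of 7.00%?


Present value formula: PV = FV / (1 + r)^t
PV = $17,500.00 / (1 + 0.07)^15
PV = $17,500.00 / 2.7590315
PV = $6,342.81

PV = FV / (1 + r)^t = $6,342.81


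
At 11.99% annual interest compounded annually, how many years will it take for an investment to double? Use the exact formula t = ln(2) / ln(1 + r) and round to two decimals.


Doubling condition: (1 + r)^t = 2
Take ln of both sides: t × ln(1 + r) = ln(2)
t = ln(2) / ln(1 + r)
t = 0.693147 / 0.113239
t = 6.12

t = ln(2) / ln(1 + r) = 6.12 years


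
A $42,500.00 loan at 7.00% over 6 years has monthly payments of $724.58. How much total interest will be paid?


Total paid over the life of the loan = PMT × n.
Total paid = $724.58 × 72 = $52,169.76
Total interest = total paid − principal = $52,169.76 − $42,500.00 = $9,669.76

Total interest = (PMT × n) - PV = $9,669.76


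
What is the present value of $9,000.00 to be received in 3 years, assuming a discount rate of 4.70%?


Present value formula: PV = FV / (1 + r)^t
PV = $9,000.00 / (1 + 0.047)^3
PV = $9,000.00 / 1.147731
PV = $7,841.56

PV = FV / (1 + r)^t = $7,841.56


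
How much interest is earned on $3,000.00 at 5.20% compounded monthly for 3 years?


Compound interest earned = final amount − principal.
A = P(1 + r/n)^(nt) = $3,000.00 × (1 + 0.052/12)^(12 × 3) = $3,505.30
Interest = A − P = $3,505.30 − $3,000.00 = $505.30

Interest = A - P = $505.30


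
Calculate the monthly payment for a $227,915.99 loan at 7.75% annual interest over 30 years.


Loan payment formula: PMT = PV × r / (1 − (1 + r)^(−n))
Monthly rate r = 0.0775/12 ≈ 0.00645833, n = 360 months
Denominator: 1 − (1 + 0.0775/12)^(−360) = 0.901483
PMT = $227,915.99 × (0.0775/12) / 0.901483
PMT = $1,632.82 per month

PMT = PV × r / (1-(1+r)^(-n)) = $1,632.82/month


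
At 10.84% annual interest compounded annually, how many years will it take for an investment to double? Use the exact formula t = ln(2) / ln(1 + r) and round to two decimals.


Doubling condition: (1 + r)^t = 2
Take ln of both sides: t × ln(1 + r) = ln(2)
t = ln(2) / ln(1 + r)
t = 0.693147 / 0.102918
t = 6.73

t = ln(2) / ln(1 + r) = 6.73 years


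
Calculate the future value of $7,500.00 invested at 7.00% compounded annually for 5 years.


Compound interest formula: A = P(1 + r/n)^(nt)
A = $7,500.00 × (1 + 0.07/1)^(1 × 5)
Growth factor: (1 + 0.07/1)^5 = 1.402552
A = $7,500.00 × 1.402552
A = $10,519.14

A = P(1 + r/n)^(nt) = $10,519.14


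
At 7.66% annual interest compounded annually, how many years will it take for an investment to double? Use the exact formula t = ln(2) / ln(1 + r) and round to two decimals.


Doubling condition: (1 + r)^t = 2
Take ln of both sides: t × ln(1 + r) = ln(2)
t = ln(2) / ln(1 + r)
t = 0.693147 / 0.073808
t = 9.39

t = ln(2) / ln(1 + r) = 9.39 years


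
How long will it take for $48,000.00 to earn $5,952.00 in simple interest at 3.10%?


Rearrange the simple interest formula for t:
I = P × r × t  ⇒  t = I / (P × r)
t = $5,952.00 / ($48,000.00 × 0.031)
t = 4

t = I/(P×r) = 4 years


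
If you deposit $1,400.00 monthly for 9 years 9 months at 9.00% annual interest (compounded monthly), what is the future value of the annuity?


Future value of an ordinary annuity: FV = PMT × ((1 + r)^n − 1) / r
Monthly rate r = 0.09/12 = 0.0075, n = 117
FV = $1,400.00 × ((1 + 0.09/12)^117 − 1) / (0.09/12)
FV = $1,400.00 × 186.269153
FV = $260,776.81

FV = PMT × ((1+r)^n - 1)/r = $260,776.81


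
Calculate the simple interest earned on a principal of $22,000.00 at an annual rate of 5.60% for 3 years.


Simple interest formula: I = P × r × t
I = $22,000.00 × 0.056 × 3
I = $3,696.00

I = P × r × t = $3,696.00


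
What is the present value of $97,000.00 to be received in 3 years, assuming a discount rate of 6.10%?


Present value formula: PV = FV / (1 + r)^t
PV = $97,000.00 / (1 + 0.061)^3
PV = $97,000.00 / 1.19438998
PV = $81,213.01

PV = FV / (1 + r)^t = $81,213.01


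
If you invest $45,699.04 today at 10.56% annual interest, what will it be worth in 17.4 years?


Future value formula: FV = PV × (1 + r)^t
FV = $45,699.04 × (1 + 0.1056)^17.4
FV = $45,699.04 × 5.7359548
FV = $262,127.63

FV = PV × (1 + r)^t = $262,127.63


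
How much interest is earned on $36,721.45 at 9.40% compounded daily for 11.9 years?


Compound interest earned = final amount − principal.
A = P(1 + r/n)^(nt) = $36,721.45 × (1 + 0.094/365)^(365 × 11.9) = $112,372.25
Interest = A − P = $112,372.25 − $36,721.45 = $75,650.80

Interest = A - P = $75,650.80


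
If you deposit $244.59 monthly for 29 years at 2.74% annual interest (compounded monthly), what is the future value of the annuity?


Future value of an ordinary annuity: FV = PMT × ((1 + r)^n − 1) / r
Monthly rate r = 0.0274/12 ≈ 0.00228333, n = 348
FV = $244.59 × ((1 + 0.0274/12)^348 − 1) / (0.0274/12)
FV = $244.59 × 530.606404
FV = $129,781.02

FV = PMT × ((1+r)^n - 1)/r = $129,781.02


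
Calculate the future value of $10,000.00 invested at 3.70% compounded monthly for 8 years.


Compound interest formula: A = P(1 + r/n)^(nt)
A = $10,000.00 × (1 + 0.037/12)^(12 × 8)
Growth factor: (1 + 0.037/12)^96 = 1.343858
A = $10,000.00 × 1.343858
A = $13,438.58

A = P(1 + r/n)^(nt) = $13,438.58


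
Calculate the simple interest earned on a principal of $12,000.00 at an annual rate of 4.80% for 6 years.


Simple interest formula: I = P × r × t
I = $12,000.00 × 0.048 × 6
I = $3,456.00

I = P × r × t = $3,456.00


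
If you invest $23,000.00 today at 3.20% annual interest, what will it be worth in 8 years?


Future value formula: FV = PV × (1 + r)^t
FV = $23,000.00 × (1 + 0.032)^8
FV = $23,000.00 × 1.286582
FV = $29,591.39

FV = PV × (1 + r)^t = $29,591.39


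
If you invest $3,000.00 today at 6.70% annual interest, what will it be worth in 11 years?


Future value formula: FV = PV × (1 + r)^t
FV = $3,000.00 × (1 + 0.067)^11
FV = $3,000.00 × 2.0408384
FV = $6,122.52

FV = PV × (1 + r)^t = $6,122.52


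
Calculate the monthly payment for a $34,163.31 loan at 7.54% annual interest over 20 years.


Loan payment formula: PMT = PV × r / (1 − (1 + r)^(−n))
Monthly rate r = 0.0754/12 ≈ 0.00628333, n = 240 months
Denominator: 1 − (1 + 0.0754/12)^(−240) = 0.777601
PMT = $34,163.31 × (0.0754/12) / 0.777601
PMT = $276.05 per month

PMT = PV × r / (1-(1+r)^(-n)) = $276.05/month


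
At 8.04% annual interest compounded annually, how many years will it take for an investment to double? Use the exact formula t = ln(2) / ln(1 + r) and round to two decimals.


Doubling condition: (1 + r)^t = 2
Take ln of both sides: t × ln(1 + r) = ln(2)
t = ln(2) / ln(1 + r)
t = 0.693147 / 0.077331
t = 8.96

t = ln(2) / ln(1 + r) = 8.96 years


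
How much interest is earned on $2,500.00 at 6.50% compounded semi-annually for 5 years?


Compound interest earned = final amount − principal.
A = P(1 + r/n)^(nt) = $2,500.00 × (1 + 0.065/2)^(2 × 5) = $3,442.24
Interest = A − P = $3,442.24 − $2,500.00 = $942.24

Interest = A - P = $942.24


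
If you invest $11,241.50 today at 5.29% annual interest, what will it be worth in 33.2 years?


Future value formula: FV = PV × (1 + r)^t
FV = $11,241.50 × (1 + 0.0529)^33.2
FV = $11,241.50 × 5.536720
FV = $62,241.04

FV = PV × (1 + r)^t = $62,241.04


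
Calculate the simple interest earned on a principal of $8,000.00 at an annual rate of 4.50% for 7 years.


Simple interest formula: I = P × r × t
I = $8,000.00 × 0.045 × 7
I = $2,520.00

I = P × r × t = $2,520.00


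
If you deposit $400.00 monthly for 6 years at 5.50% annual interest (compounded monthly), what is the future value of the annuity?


Future value of an ordinary annuity: FV = PMT × ((1 + r)^n − 1) / r
Monthly rate r = 0.055/12 ≈ 0.00458333, n = 72
FV = $400.00 × ((1 + 0.055/12)^72 − 1) / (0.055/12)
FV = $400.00 × 85.073412
FV = $34,029.36

FV = PMT × ((1+r)^n - 1)/r = $34,029.36


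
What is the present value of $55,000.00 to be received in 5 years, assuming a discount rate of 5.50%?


Present value formula: PV = FV / (1 + r)^t
PV = $55,000.00 / (1 + 0.055)^5
PV = $55,000.00 / 1.306960
PV = $42,082.39

PV = FV / (1 + r)^t = $42,082.39


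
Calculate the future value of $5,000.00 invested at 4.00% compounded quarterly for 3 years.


Compound interest formula: A = P(1 + r/n)^(nt)
A = $5,000.00 × (1 + 0.04/4)^(4 × 3)
Growth factor: (1 + 0.04/4)^12 = 1.12682503
A = $5,000.00 × 1.12682503
A = $5,634.13

A = P(1 + r/n)^(nt) = $5,634.13


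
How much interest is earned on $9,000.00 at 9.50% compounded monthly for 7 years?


Compound interest earned = final amount − principal.
A = P(1 + r/n)^(nt) = $9,000.00 × (1 + 0.095/12)^(12 × 7) = $17,454.65
Interest = A − P = $17,454.65 − $9,000.00 = $8,454.65

Interest = A - P = $8,454.65


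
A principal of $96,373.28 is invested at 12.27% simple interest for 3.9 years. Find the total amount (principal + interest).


Total amount formula: A = P(1 + rt) = P + P·r·t
Interest: I = P × r × t = $96,373.28 × 0.1227 × 3.9 = $46,117.51
A = P + I = $96,373.28 + $46,117.51 = $142,490.79

A = P + I = P(1 + rt) = $142,490.79


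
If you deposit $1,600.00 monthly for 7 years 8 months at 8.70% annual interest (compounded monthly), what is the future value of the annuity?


Future value of an ordinary annuity: FV = PMT × ((1 + r)^n − 1) / r
Monthly rate r = 0.087/12 = 0.00725, n = 92
FV = $1,600.00 × ((1 + 0.087/12)^92 − 1) / (0.087/12)
FV = $1,600.00 × 130.165618
FV = $208,264.99

FV = PMT × ((1+r)^n - 1)/r = $208,264.99


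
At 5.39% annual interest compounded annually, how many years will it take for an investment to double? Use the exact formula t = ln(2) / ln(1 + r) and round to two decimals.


Doubling condition: (1 + r)^t = 2
Take ln of both sides: t × ln(1 + r) = ln(2)
t = ln(2) / ln(1 + r)
t = 0.693147 / 0.052498
t = 13.20

t = ln(2) / ln(1 + r) = 13.20 years


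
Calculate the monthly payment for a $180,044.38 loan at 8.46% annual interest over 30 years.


Loan payment formula: PMT = PV × r / (1 − (1 + r)^(−n))
Monthly rate r = 0.0846/12 = 0.00705, n = 360 months
Denominator: 1 − (1 + 0.0846/12)^(−360) = 0.920269
PMT = $180,044.38 × (0.0846/12) / 0.920269
PMT = $1,379.28 per month

PMT = PV × r / (1-(1+r)^(-n)) = $1,379.28/month


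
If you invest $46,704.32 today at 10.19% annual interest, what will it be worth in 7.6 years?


Future value formula: FV = PV × (1 + r)^t
FV = $46,704.32 × (1 + 0.1019)^7.6
FV = $46,704.32 × 2.0906464
FV = $97,642.22

FV = PV × (1 + r)^t = $97,642.22


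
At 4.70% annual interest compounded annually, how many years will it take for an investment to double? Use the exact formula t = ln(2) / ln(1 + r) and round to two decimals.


Doubling condition: (1 + r)^t = 2
Take ln of both sides: t × ln(1 + r) = ln(2)
t = ln(2) / ln(1 + r)
t = 0.693147 / 0.045929
t = 15.09

t = ln(2) / ln(1 + r) = 15.09 years


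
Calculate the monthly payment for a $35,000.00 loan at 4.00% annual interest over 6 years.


Loan payment formula: PMT = PV × r / (1 − (1 + r)^(−n))
Monthly rate r = 0.04/12 ≈ 0.00333333, n = 72 months
Denominator: 1 − (1 + 0.04/12)^(−72) = 0.213058
PMT = $35,000.00 × (0.04/12) / 0.213058
PMT = $547.58 per month

PMT = PV × r / (1-(1+r)^(-n)) = $547.58/month


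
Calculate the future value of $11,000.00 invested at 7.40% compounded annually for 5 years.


Compound interest formula: A = P(1 + r/n)^(nt)
A = $11,000.00 × (1 + 0.074/1)^(1 × 5)
Growth factor: (1 + 0.074/1)^5 = 1.4289644
A = $11,000.00 × 1.4289644
A = $15,718.61

A = P(1 + r/n)^(nt) = $15,718.61


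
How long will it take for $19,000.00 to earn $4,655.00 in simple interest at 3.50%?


Rearrange the simple interest formula for t:
I = P × r × t  ⇒  t = I / (P × r)
t = $4,655.00 / ($19,000.00 × 0.035)
t = 7

t = I/(P×r) = 7 years


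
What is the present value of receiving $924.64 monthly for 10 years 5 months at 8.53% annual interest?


Present value of an ordinary annuity: PV = PMT × (1 − (1 + r)^(−n)) / r
Monthly rate r = 0.0853/12 ≈ 0.00710833, n = 125
PV = $924.64 × (1 − (1 + 0.0853/12)^(−125)) / (0.0853/12)
PV = $924.64 × 82.642477
PV = $76,414.54

PV = PMT × (1-(1+r)^(-n))/r = $76,414.54


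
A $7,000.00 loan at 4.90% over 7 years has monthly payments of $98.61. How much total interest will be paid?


Total paid over the life of the loan = PMT × n.
Total paid = $98.61 × 84 = $8,283.24
Total interest = total paid − principal = $8,283.24 − $7,000.00 = $1,283.24

Total interest = (PMT × n) - PV = $1,283.24


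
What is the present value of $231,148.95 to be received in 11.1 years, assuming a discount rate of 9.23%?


Present value formula: PV = FV / (1 + r)^t
PV = $231,148.95 / (1 + 0.0923)^11.1
PV = $231,148.95 / 2.6643757
PV = $86,755.39

PV = FV / (1 + r)^t = $86,755.39


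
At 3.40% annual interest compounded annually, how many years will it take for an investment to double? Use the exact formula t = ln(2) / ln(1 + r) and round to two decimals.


Doubling condition: (1 + r)^t = 2
Take ln of both sides: t × ln(1 + r) = ln(2)
t = ln(2) / ln(1 + r)
t = 0.693147 / 0.033435
t = 20.73

t = ln(2) / ln(1 + r) = 20.73 years


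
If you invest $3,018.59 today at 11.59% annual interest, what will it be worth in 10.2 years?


Future value formula: FV = PV × (1 + r)^t
FV = $3,018.59 × (1 + 0.1159)^10.2
FV = $3,018.59 × 3.06039745
FV = $9,238.09

FV = PV × (1 + r)^t = $9,238.09


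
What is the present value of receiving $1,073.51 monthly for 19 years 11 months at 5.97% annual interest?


Present value of an ordinary annuity: PV = PMT × (1 − (1 + r)^(−n)) / r
Monthly rate r = 0.0597/12 = 0.004975, n = 239
PV = $1,073.51 × (1 − (1 + 0.0597/12)^(−239)) / (0.0597/12)
PV = $1,073.51 × 139.614664
PV = $149,877.74

PV = PMT × (1-(1+r)^(-n))/r = $149,877.74


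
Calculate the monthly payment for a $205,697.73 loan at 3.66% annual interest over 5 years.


Loan payment formula: PMT = PV × r / (1 − (1 + r)^(−n))
Monthly rate r = 0.0366/12 = 0.00305, n = 60 months
Denominator: 1 − (1 + 0.0366/12)^(−60) = 0.1669999
PMT = $205,697.73 × (0.0366/12) / 0.1669999
PMT = $3,756.76 per month

PMT = PV × r / (1-(1+r)^(-n)) = $3,756.76/month


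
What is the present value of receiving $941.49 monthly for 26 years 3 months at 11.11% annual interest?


Present value of an ordinary annuity: PV = PMT × (1 − (1 + r)^(−n)) / r
Monthly rate r = 0.1111/12 ≈ 0.00925833, n = 315
PV = $941.49 × (1 − (1 + 0.1111/12)^(−315)) / (0.1111/12)
PV = $941.49 × 102.085249
PV = $96,112.24

PV = PMT × (1-(1+r)^(-n))/r = $96,112.24


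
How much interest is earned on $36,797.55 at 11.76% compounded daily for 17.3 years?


Compound interest earned = final amount − principal.
A = P(1 + r/n)^(nt) = $36,797.55 × (1 + 0.1176/365)^(365 × 17.3) = $281,345.54
Interest = A − P = $281,345.54 − $36,797.55 = $244,547.99

Interest = A - P = $244,547.99


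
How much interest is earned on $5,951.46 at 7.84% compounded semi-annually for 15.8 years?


Compound interest earned = final amount − principal.
A = P(1 + r/n)^(nt) = $5,951.46 × (1 + 0.0784/2)^(2 × 15.8) = $20,059.32
Interest = A − P = $20,059.32 − $5,951.46 = $14,107.86

Interest = A - P = $14,107.86


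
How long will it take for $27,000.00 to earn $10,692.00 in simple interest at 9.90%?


Rearrange the simple interest formula for t:
I = P × r × t  ⇒  t = I / (P × r)
t = $10,692.00 / ($27,000.00 × 0.099)
t = 4

t = I/(P×r) = 4 years


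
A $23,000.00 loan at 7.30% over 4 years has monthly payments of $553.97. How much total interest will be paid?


Total paid over the life of the loan = PMT × n.
Total paid = $553.97 × 48 = $26,590.56
Total interest = total paid − principal = $26,590.56 − $23,000.00 = $3,590.56

Total interest = (PMT × n) - PV = $3,590.56


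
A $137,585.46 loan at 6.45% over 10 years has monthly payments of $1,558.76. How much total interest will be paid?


Total paid over the life of the loan = PMT × n.
Total paid = $1,558.76 × 120 = $187,051.20
Total interest = total paid − principal = $187,051.20 − $137,585.46 = $49,465.74

Total interest = (PMT × n) - PV = $49,465.74


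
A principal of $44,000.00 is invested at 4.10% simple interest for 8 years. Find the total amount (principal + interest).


Total amount formula: A = P(1 + rt) = P + P·r·t
Interest: I = P × r × t = $44,000.00 × 0.041 × 8 = $14,432.00
A = P + I = $44,000.00 + $14,432.00 = $58,432.00

A = P + I = P(1 + rt) = $58,432.00


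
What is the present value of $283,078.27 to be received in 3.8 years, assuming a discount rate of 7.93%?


Present value formula: PV = FV / (1 + r)^t
PV = $283,078.27 / (1 + 0.0793)^3.8
PV = $283,078.27 / 1.3364117
PV = $211,819.66

PV = FV / (1 + r)^t = $211,819.66


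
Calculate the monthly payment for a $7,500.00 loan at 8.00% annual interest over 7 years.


Loan payment formula: PMT = PV × r / (1 − (1 + r)^(−n))
Monthly rate r = 0.08/12 ≈ 0.00666667, n = 84 months
Denominator: 1 − (1 + 0.08/12)^(−84) = 0.427728
PMT = $7,500.00 × (0.08/12) / 0.427728
PMT = $116.90 per month

PMT = PV × r / (1-(1+r)^(-n)) = $116.90/month


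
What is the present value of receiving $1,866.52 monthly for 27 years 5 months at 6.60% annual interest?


Present value of an ordinary annuity: PV = PMT × (1 − (1 + r)^(−n)) / r
Monthly rate r = 0.066/12 = 0.0055, n = 329
PV = $1,866.52 × (1 − (1 + 0.066/12)^(−329)) / (0.066/12)
PV = $1,866.52 × 151.900037
PV = $283,524.46

PV = PMT × (1-(1+r)^(-n))/r = $283,524.46


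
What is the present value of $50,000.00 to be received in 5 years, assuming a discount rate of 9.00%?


Present value formula: PV = FV / (1 + r)^t
PV = $50,000.00 / (1 + 0.09)^5
PV = $50,000.00 / 1.538624
PV = $32,496.57

PV = FV / (1 + r)^t = $32,496.57


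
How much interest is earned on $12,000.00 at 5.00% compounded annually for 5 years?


Compound interest earned = final amount − principal.
A = P(1 + r/n)^(nt) = $12,000.00 × (1 + 0.05/1)^(1 × 5) = $15,315.38
Interest = A − P = $15,315.38 − $12,000.00 = $3,315.38

Interest = A - P = $3,315.38


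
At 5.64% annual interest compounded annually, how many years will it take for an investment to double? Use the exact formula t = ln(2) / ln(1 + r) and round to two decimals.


Doubling condition: (1 + r)^t = 2
Take ln of both sides: t × ln(1 + r) = ln(2)
t = ln(2) / ln(1 + r)
t = 0.693147 / 0.054867
t = 12.63

t = ln(2) / ln(1 + r) = 12.63 years


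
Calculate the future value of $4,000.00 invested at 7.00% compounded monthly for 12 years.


Compound interest formula: A = P(1 + r/n)^(nt)
A = $4,000.00 × (1 + 0.07/12)^(12 × 12)
Growth factor: (1 + 0.07/12)^144 = 2.310721
A = $4,000.00 × 2.310721
A = $9,242.88

A = P(1 + r/n)^(nt) = $9,242.88


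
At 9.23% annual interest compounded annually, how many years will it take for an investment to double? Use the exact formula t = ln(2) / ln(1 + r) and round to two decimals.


Doubling condition: (1 + r)^t = 2
Take ln of both sides: t × ln(1 + r) = ln(2)
t = ln(2) / ln(1 + r)
t = 0.693147 / 0.088286
t = 7.85

t = ln(2) / ln(1 + r) = 7.85 years


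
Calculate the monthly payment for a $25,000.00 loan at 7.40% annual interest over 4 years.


Loan payment formula: PMT = PV × r / (1 − (1 + r)^(−n))
Monthly rate r = 0.074/12 ≈ 0.00616667, n = 48 months
Denominator: 1 − (1 + 0.074/12)^(−48) = 0.255536
PMT = $25,000.00 × (0.074/12) / 0.255536
PMT = $603.31 per month

PMT = PV × r / (1-(1+r)^(-n)) = $603.31/month


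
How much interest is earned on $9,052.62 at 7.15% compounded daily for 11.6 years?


Compound interest earned = final amount − principal.
A = P(1 + r/n)^(nt) = $9,052.62 × (1 + 0.0715/365)^(365 × 11.6) = $20,746.41
Interest = A − P = $20,746.41 − $9,052.62 = $11,693.79

Interest = A - P = $11,693.79


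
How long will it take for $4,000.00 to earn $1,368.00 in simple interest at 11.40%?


Rearrange the simple interest formula for t:
I = P × r × t  ⇒  t = I / (P × r)
t = $1,368.00 / ($4,000.00 × 0.114)
t = 3

t = I/(P×r) = 3 years


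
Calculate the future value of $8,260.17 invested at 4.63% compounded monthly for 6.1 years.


Compound interest formula: A = P(1 + r/n)^(nt)
A = $8,260.17 × (1 + 0.0463/12)^(12 × 6.1)
Growth factor: (1 + 0.0463/12)^73.2 = 1.3256283
A = $8,260.17 × 1.3256283
A = $10,949.92

A = P(1 + r/n)^(nt) = $10,949.92


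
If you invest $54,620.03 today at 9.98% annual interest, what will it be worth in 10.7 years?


Future value formula: FV = PV × (1 + r)^t
FV = $54,620.03 × (1 + 0.0998)^10.7
FV = $54,620.03 × 2.7673033
FV = $151,150.19

FV = PV × (1 + r)^t = $151,150.19


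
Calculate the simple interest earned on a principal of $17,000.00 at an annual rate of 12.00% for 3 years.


Simple interest formula: I = P × r × t
I = $17,000.00 × 0.12 × 3
I = $6,120.00

I = P × r × t = $6,120.00


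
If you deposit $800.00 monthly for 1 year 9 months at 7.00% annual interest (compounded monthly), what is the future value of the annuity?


Future value of an ordinary annuity: FV = PMT × ((1 + r)^n − 1) / r
Monthly rate r = 0.07/12 ≈ 0.00583333, n = 21
FV = $800.00 × ((1 + 0.07/12)^21 − 1) / (0.07/12)
FV = $800.00 × 22.271469
FV = $17,817.18

FV = PMT × ((1+r)^n - 1)/r = $17,817.18


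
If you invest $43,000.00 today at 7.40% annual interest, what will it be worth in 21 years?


Future value formula: FV = PV × (1 + r)^t
FV = $43,000.00 × (1 + 0.074)^21
FV = $43,000.00 × 4.478060
FV = $192,556.58

FV = PV × (1 + r)^t = $192,556.58


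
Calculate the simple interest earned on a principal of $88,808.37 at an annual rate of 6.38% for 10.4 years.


Simple interest formula: I = P × r × t
I = $88,808.37 × 0.0638 × 10.4
I = $58,926.13

I = P × r × t = $58,926.13


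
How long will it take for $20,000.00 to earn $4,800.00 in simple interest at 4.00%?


Rearrange the simple interest formula for t:
I = P × r × t  ⇒  t = I / (P × r)
t = $4,800.00 / ($20,000.00 × 0.04)
t = 6

t = I/(P×r) = 6 years


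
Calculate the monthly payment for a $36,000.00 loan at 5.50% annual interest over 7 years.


Loan payment formula: PMT = PV × r / (1 − (1 + r)^(−n))
Monthly rate r = 0.055/12 ≈ 0.00458333, n = 84 months
Denominator: 1 − (1 + 0.055/12)^(−84) = 0.318951
PMT = $36,000.00 × (0.055/12) / 0.318951
PMT = $517.32 per month

PMT = PV × r / (1-(1+r)^(-n)) = $517.32/month


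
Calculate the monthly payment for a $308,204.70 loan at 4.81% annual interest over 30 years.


Loan payment formula: PMT = PV × r / (1 − (1 + r)^(−n))
Monthly rate r = 0.0481/12 ≈ 0.00400833, n = 360 months
Denominator: 1 − (1 + 0.0481/12)^(−360) = 0.763100
PMT = $308,204.70 × (0.0481/12) / 0.763100
PMT = $1,618.91 per month

PMT = PV × r / (1-(1+r)^(-n)) = $1,618.91/month


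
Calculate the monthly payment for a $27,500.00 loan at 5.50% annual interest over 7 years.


Loan payment formula: PMT = PV × r / (1 − (1 + r)^(−n))
Monthly rate r = 0.055/12 ≈ 0.00458333, n = 84 months
Denominator: 1 − (1 + 0.055/12)^(−84) = 0.318951
PMT = $27,500.00 × (0.055/12) / 0.318951
PMT = $395.18 per month

PMT = PV × r / (1-(1+r)^(-n)) = $395.18/month


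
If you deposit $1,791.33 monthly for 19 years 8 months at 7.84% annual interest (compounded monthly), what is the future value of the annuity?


Future value of an ordinary annuity: FV = PMT × ((1 + r)^n − 1) / r
Monthly rate r = 0.0784/12 ≈ 0.00653333, n = 236
FV = $1,791.33 × ((1 + 0.0784/12)^236 − 1) / (0.0784/12)
FV = $1,791.33 × 558.662447
FV = $1,000,748.80

FV = PMT × ((1+r)^n - 1)/r = $1,000,748.80


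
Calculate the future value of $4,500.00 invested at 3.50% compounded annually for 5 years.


Compound interest formula: A = P(1 + r/n)^(nt)
A = $4,500.00 × (1 + 0.035/1)^(1 × 5)
Growth factor: (1 + 0.035/1)^5 = 1.187686
A = $4,500.00 × 1.187686
A = $5,344.59

A = P(1 + r/n)^(nt) = $5,344.59


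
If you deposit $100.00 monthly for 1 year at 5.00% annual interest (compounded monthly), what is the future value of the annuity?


Future value of an ordinary annuity: FV = PMT × ((1 + r)^n − 1) / r
Monthly rate r = 0.05/12 ≈ 0.00416667, n = 12
FV = $100.00 × ((1 + 0.05/12)^12 − 1) / (0.05/12)
FV = $100.00 × 12.278855
FV = $1,227.89

FV = PMT × ((1+r)^n - 1)/r = $1,227.89


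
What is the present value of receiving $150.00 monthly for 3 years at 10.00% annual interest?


Present value of an ordinary annuity: PV = PMT × (1 − (1 + r)^(−n)) / r
Monthly rate r = 0.1/12 ≈ 0.00833333, n = 36
PV = $150.00 × (1 − (1 + 0.1/12)^(−36)) / (0.1/12)
PV = $150.00 × 30.991236
PV = $4,648.69

PV = PMT × (1-(1+r)^(-n))/r = $4,648.69


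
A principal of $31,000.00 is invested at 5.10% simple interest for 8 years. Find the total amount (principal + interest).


Total amount formula: A = P(1 + rt) = P + P·r·t
Interest: I = P × r × t = $31,000.00 × 0.051 × 8 = $12,648.00
A = P + I = $31,000.00 + $12,648.00 = $43,648.00

A = P + I = P(1 + rt) = $43,648.00


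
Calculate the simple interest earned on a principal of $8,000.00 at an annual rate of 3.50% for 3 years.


Simple interest formula: I = P × r × t
I = $8,000.00 × 0.035 × 3
I = $840.00

I = P × r × t = $840.00


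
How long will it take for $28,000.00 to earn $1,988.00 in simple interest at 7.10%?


Rearrange the simple interest formula for t:
I = P × r × t  ⇒  t = I / (P × r)
t = $1,988.00 / ($28,000.00 × 0.071)
t = 1

t = I/(P×r) = 1 year


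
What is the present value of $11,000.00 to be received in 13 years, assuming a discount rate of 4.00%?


Present value formula: PV = FV / (1 + r)^t
PV = $11,000.00 / (1 + 0.04)^13
PV = $11,000.00 / 1.665074
PV = $6,606.31

PV = FV / (1 + r)^t = $6,606.31


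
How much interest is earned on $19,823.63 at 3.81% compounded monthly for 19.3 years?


Compound interest earned = final amount − principal.
A = P(1 + r/n)^(nt) = $19,823.63 × (1 + 0.0381/12)^(12 × 19.3) = $41,307.32
Interest = A − P = $41,307.32 − $19,823.63 = $21,483.69

Interest = A - P = $21,483.69


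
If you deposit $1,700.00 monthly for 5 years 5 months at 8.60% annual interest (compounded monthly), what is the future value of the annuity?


Future value of an ordinary annuity: FV = PMT × ((1 + r)^n − 1) / r
Monthly rate r = 0.086/12 ≈ 0.00716667, n = 65
FV = $1,700.00 × ((1 + 0.086/12)^65 − 1) / (0.086/12)
FV = $1,700.00 × 82.422781
FV = $140,118.73

FV = PMT × ((1+r)^n - 1)/r = $140,118.73


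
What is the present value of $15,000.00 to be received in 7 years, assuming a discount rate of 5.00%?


Present value formula: PV = FV / (1 + r)^t
PV = $15,000.00 / (1 + 0.05)^7
PV = $15,000.00 / 1.407100
PV = $10,660.22

PV = FV / (1 + r)^t = $10,660.22


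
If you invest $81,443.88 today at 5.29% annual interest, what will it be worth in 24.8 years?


Future value formula: FV = PV × (1 + r)^t
FV = $81,443.88 × (1 + 0.0529)^24.8
FV = $81,443.88 × 3.59087855
FV = $292,455.08

FV = PV × (1 + r)^t = $292,455.08


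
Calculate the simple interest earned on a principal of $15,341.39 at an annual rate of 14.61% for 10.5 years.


Simple interest formula: I = P × r × t
I = $15,341.39 × 0.1461 × 10.5
I = $23,534.46

I = P × r × t = $23,534.46


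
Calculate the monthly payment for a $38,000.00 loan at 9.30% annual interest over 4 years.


Loan payment formula: PMT = PV × r / (1 − (1 + r)^(−n))
Monthly rate r = 0.093/12 = 0.00775, n = 48 months
Denominator: 1 − (1 + 0.093/12)^(−48) = 0.3096564
PMT = $38,000.00 × (0.093/12) / 0.3096564
PMT = $951.05 per month

PMT = PV × r / (1-(1+r)^(-n)) = $951.05/month


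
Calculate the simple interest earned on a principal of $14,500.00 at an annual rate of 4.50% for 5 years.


Simple interest formula: I = P × r × t
I = $14,500.00 × 0.045 × 5
I = $3,262.50

I = P × r × t = $3,262.50


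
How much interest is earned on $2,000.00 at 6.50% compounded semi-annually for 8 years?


Compound interest earned = final amount − principal.
A = P(1 + r/n)^(nt) = $2,000.00 × (1 + 0.065/2)^(2 × 8) = $3,336.35
Interest = A − P = $3,336.35 − $2,000.00 = $1,336.35

Interest = A - P = $1,336.35


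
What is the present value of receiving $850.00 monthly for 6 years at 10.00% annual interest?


Present value of an ordinary annuity: PV = PMT × (1 − (1 + r)^(−n)) / r
Monthly rate r = 0.1/12 ≈ 0.00833333, n = 72
PV = $850.00 × (1 − (1 + 0.1/12)^(−72)) / (0.1/12)
PV = $850.00 × 53.978665
PV = $45,881.87

PV = PMT × (1-(1+r)^(-n))/r = $45,881.87


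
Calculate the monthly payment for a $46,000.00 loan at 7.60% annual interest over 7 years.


Loan payment formula: PMT = PV × r / (1 − (1 + r)^(−n))
Monthly rate r = 0.076/12 ≈ 0.00633333, n = 84 months
Denominator: 1 − (1 + 0.076/12)^(−84) = 0.411585
PMT = $46,000.00 × (0.076/12) / 0.411585
PMT = $707.83 per month

PMT = PV × r / (1-(1+r)^(-n)) = $707.83/month


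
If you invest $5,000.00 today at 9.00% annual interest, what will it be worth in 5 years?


Future value formula: FV = PV × (1 + r)^t
FV = $5,000.00 × (1 + 0.09)^5
FV = $5,000.00 × 1.538624
FV = $7,693.12

FV = PV × (1 + r)^t = $7,693.12


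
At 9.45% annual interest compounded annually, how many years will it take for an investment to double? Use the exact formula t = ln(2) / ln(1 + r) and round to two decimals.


Doubling condition: (1 + r)^t = 2
Take ln of both sides: t × ln(1 + r) = ln(2)
t = ln(2) / ln(1 + r)
t = 0.693147 / 0.090298
t = 7.68

t = ln(2) / ln(1 + r) = 7.68 years


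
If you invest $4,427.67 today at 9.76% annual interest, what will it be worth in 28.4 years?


Future value formula: FV = PV × (1 + r)^t
FV = $4,427.67 × (1 + 0.0976)^28.4
FV = $4,427.67 × 14.080316
FV = $62,342.99

FV = PV × (1 + r)^t = $62,342.99


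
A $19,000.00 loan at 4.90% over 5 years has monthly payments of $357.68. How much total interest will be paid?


Total paid over the life of the loan = PMT × n.
Total paid = $357.68 × 60 = $21,460.80
Total interest = total paid − principal = $21,460.80 − $19,000.00 = $2,460.80

Total interest = (PMT × n) - PV = $2,460.80


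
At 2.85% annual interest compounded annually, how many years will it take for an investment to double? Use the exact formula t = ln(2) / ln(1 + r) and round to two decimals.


Doubling condition: (1 + r)^t = 2
Take ln of both sides: t × ln(1 + r) = ln(2)
t = ln(2) / ln(1 + r)
t = 0.693147 / 0.028101
t = 24.67

t = ln(2) / ln(1 + r) = 24.67 years


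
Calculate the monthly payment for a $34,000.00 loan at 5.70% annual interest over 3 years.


Loan payment formula: PMT = PV × r / (1 − (1 + r)^(−n))
Monthly rate r = 0.057/12 = 0.00475, n = 36 months
Denominator: 1 − (1 + 0.057/12)^(−36) = 0.156837
PMT = $34,000.00 × (0.057/12) / 0.156837
PMT = $1,029.73 per month

PMT = PV × r / (1-(1+r)^(-n)) = $1,029.73/month


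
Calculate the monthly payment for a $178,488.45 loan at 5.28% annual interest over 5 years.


Loan payment formula: PMT = PV × r / (1 − (1 + r)^(−n))
Monthly rate r = 0.0528/12 = 0.0044, n = 60 months
Denominator: 1 − (1 + 0.0528/12)^(−60) = 0.231582
PMT = $178,488.45 × (0.0528/12) / 0.231582
PMT = $3,391.24 per month

PMT = PV × r / (1-(1+r)^(-n)) = $3,391.24/month


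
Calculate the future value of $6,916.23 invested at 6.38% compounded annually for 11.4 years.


Compound interest formula: A = P(1 + r/n)^(nt)
A = $6,916.23 × (1 + 0.0638/1)^(1 × 11.4)
Growth factor: (1 + 0.0638/1)^11.4 = 2.0239689
A = $6,916.23 × 2.0239689
A = $13,998.23

A = P(1 + r/n)^(nt) = $13,998.23


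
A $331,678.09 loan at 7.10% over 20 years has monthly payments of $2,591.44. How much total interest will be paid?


Total paid over the life of the loan = PMT × n.
Total paid = $2,591.44 × 240 = $621,945.60
Total interest = total paid − principal = $621,945.60 − $331,678.09 = $290,267.51

Total interest = (PMT × n) - PV = $290,267.51


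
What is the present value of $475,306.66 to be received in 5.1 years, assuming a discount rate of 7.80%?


Present value formula: PV = FV / (1 + r)^t
PV = $475,306.66 / (1 + 0.078)^5.1
PV = $475,306.66 / 1.4667486
PV = $324,054.62

PV = FV / (1 + r)^t = $324,054.62


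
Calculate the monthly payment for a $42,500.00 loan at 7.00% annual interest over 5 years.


Loan payment formula: PMT = PV × r / (1 − (1 + r)^(−n))
Monthly rate r = 0.07/12 ≈ 0.00583333, n = 60 months
Denominator: 1 − (1 + 0.07/12)^(−60) = 0.294595
PMT = $42,500.00 × (0.07/12) / 0.294595
PMT = $841.55 per month

PMT = PV × r / (1-(1+r)^(-n)) = $841.55/month


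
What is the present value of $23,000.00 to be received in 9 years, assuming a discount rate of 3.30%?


Present value formula: PV = FV / (1 + r)^t
PV = $23,000.00 / (1 + 0.033)^9
PV = $23,000.00 / 1.339377
PV = $17,172.16

PV = FV / (1 + r)^t = $17,172.16


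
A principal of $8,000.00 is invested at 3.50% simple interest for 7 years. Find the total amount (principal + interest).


Total amount formula: A = P(1 + rt) = P + P·r·t
Interest: I = P × r × t = $8,000.00 × 0.035 × 7 = $1,960.00
A = P + I = $8,000.00 + $1,960.00 = $9,960.00

A = P + I = P(1 + rt) = $9,960.00


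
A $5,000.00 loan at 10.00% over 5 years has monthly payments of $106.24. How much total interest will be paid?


Total paid over the life of the loan = PMT × n.
Total paid = $106.24 × 60 = $6,374.40
Total interest = total paid − principal = $6,374.40 − $5,000.00 = $1,374.40

Total interest = (PMT × n) - PV = $1,374.40


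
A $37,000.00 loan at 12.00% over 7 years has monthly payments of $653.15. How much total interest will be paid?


Total paid over the life of the loan = PMT × n.
Total paid = $653.15 × 84 = $54,864.60
Total interest = total paid − principal = $54,864.60 − $37,000.00 = $17,864.60

Total interest = (PMT × n) - PV = $17,864.60


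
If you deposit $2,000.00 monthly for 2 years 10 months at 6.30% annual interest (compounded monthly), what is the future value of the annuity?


Future value of an ordinary annuity: FV = PMT × ((1 + r)^n − 1) / r
Monthly rate r = 0.063/12 = 0.00525, n = 34
FV = $2,000.00 × ((1 + 0.063/12)^34 − 1) / (0.063/12)
FV = $2,000.00 × 37.117112
FV = $74,234.22

FV = PMT × ((1+r)^n - 1)/r = $74,234.22
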